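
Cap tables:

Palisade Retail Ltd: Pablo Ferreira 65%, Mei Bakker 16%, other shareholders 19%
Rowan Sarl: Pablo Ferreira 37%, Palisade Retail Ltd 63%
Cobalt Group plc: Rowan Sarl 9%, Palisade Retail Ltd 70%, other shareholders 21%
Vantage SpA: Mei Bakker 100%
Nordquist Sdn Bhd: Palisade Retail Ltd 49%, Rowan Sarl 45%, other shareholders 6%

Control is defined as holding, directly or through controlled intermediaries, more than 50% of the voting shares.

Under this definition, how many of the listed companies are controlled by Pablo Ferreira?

4

Pablo holds 65% of Palisade, so Pablo controls Palisade.
Pablo and Palisade together hold 37% + 63% = 100% of Rowan, so Pablo controls Rowan.
Rowan and Palisade together hold 9% + 70% = 79% of Cobalt, so Pablo controls Cobalt.
Palisade and Rowan together hold 49% + 45% = 94% of Nordquist, so Pablo controls Nordquist.
No other company's threshold is met.
Pablo controls 4 companies.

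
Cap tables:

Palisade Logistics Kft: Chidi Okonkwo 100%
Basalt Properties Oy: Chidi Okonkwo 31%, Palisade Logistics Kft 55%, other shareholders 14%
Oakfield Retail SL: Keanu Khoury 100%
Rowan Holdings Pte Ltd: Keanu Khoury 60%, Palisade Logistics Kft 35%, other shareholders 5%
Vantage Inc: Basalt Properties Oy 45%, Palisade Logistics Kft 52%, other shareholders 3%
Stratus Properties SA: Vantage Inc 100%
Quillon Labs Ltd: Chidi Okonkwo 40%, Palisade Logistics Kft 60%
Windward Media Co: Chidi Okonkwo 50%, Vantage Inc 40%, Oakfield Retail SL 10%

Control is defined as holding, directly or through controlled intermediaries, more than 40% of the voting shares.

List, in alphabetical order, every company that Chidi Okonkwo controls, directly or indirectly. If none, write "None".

Basalt Properties Oy, Palisade Logistics Kft, Quillon Labs Ltd, Stratus Properties SA, Vantage Inc, Windward Media Co

Chidi holds 100% of Palisade, so Chidi controls Palisade.
Chidi and Palisade together hold 31% + 55% = 86% of Basalt, so Chidi controls Basalt.
Basalt and Palisade together hold 45% + 52% = 97% of Vantage, so Chidi controls Vantage.
Vantage holds 100% of Stratus, so Chidi controls Stratus.
Chidi and Palisade together hold 40% + 60% = 100% of Quillon, so Chidi controls Quillon.
Chidi and Vantage together hold 50% + 40% = 90% of Windward, so Chidi controls Windward.
No other company's threshold is met.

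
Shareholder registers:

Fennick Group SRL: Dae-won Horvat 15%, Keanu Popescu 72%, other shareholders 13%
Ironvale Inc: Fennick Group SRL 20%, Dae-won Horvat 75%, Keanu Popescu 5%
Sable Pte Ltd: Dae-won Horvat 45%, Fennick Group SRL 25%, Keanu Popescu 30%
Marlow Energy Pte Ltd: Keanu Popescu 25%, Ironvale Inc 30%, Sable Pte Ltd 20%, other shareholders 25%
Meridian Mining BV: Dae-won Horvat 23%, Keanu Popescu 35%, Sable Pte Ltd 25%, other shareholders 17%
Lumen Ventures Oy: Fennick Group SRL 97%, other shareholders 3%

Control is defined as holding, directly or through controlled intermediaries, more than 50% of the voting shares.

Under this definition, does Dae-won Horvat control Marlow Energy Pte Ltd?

Dae-won holds 75% of Ironvale, so Dae-won controls Ironvale.
In Marlow, Dae-won's side holds only 30%, not > 50%.
So Dae-won does not control Marlow.

No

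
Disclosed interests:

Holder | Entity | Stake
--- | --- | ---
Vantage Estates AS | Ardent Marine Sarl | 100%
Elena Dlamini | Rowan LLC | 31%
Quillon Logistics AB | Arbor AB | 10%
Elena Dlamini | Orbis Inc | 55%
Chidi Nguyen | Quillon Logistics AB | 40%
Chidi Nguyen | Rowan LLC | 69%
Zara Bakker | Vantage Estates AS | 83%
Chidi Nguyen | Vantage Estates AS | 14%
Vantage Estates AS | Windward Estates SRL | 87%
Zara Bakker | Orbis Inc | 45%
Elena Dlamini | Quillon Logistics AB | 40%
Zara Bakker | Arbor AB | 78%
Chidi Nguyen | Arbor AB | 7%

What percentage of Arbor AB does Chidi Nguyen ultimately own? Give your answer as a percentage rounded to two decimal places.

Chidi reaches Arbor along 2 paths.
Via Quillon: 40% × 10% = 4%.
Direct stake: 7% = 7%.
Total: 4% + 7% = 11%.
Rounded: 11.00%.

11.00%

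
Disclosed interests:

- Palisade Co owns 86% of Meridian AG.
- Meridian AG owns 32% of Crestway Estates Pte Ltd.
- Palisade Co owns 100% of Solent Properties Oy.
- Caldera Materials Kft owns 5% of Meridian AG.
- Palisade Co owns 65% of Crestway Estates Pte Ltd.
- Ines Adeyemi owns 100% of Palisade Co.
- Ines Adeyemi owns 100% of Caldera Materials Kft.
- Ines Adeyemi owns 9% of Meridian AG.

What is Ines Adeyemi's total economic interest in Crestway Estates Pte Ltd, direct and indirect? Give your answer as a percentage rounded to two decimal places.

Ines reaches Crestway along 4 paths.
Via Palisade → Meridian: 100% × 86% × 32% = 27.52%.
Via Meridian: 9% × 32% = 2.88%.
Via Caldera → Meridian: 100% × 5% × 32% = 1.6%.
Via Palisade: 100% × 65% = 65%.
Total: 27.52% + 2.88% + 1.6% + 65% = 97%.
Rounded: 97.00%.

97.00%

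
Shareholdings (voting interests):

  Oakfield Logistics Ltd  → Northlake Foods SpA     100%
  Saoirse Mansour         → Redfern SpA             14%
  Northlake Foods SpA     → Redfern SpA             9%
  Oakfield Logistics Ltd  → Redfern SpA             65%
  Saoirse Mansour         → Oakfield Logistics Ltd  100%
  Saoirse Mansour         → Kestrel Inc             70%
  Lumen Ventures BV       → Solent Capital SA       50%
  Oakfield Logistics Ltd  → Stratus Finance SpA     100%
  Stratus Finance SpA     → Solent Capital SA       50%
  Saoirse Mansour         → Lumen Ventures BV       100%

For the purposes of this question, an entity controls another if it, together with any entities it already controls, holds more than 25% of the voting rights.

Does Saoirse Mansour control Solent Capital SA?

Saoirse holds 100% of Lumen, so Saoirse controls Lumen.
Saoirse holds 100% of Oakfield, so Saoirse controls Oakfield.
Oakfield holds 100% of Stratus, so Saoirse controls Stratus.
Lumen and Stratus together hold 50% + 50% = 100% of Solent, so Saoirse controls Solent.

Yes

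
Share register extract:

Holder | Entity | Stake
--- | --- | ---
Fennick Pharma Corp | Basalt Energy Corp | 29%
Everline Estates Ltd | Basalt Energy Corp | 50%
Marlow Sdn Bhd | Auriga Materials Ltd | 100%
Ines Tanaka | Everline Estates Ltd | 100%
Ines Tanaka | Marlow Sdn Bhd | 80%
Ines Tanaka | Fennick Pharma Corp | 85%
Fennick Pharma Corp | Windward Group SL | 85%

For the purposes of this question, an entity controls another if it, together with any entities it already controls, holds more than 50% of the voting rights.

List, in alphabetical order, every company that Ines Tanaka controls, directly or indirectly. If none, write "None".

Ines holds 100% of Everline, so Ines controls Everline.
Ines holds 85% of Fennick, so Ines controls Fennick.
Ines holds 80% of Marlow, so Ines controls Marlow.
Marlow holds 100% of Auriga, so Ines controls Auriga.
Fennick and Everline together hold 29% + 50% = 79% of Basalt, so Ines controls Basalt.
Fennick holds 85% of Windward, so Ines controls Windward.

Auriga Materials Ltd, Basalt Energy Corp, Everline Estates Ltd, Fennick Pharma Corp, Marlow Sdn Bhd, Windward Group SL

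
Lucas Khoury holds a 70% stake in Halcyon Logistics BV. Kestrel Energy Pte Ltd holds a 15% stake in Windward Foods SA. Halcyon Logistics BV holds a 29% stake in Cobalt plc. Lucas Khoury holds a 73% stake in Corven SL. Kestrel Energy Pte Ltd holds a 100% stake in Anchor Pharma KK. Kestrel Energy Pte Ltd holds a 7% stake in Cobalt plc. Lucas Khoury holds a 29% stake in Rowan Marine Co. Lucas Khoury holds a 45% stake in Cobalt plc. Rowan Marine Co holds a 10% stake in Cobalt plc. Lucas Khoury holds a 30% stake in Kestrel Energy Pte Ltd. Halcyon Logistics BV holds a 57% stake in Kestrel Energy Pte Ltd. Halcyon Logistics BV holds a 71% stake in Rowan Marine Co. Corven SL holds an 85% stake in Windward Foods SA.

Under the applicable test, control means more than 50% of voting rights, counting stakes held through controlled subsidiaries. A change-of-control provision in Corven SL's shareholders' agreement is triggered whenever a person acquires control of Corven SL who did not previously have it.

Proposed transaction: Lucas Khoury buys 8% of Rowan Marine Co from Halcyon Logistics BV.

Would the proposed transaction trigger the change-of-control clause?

No

The purchase adds only to Lucas's holdings (Halcyon's stake shrinks), so Lucas is the only person who could newly come to control Corven.
Lucas holds 73% of Corven, so Lucas controls Corven.
So Lucas already controls Corven before the transaction.
After the purchase, Lucas's direct stake in Rowan rises to 29% + 8% = 37%, and Halcyon's stake falls to 63%.
Lucas controlled Corven already, so this is not a new person acquiring control; every other person's position is unchanged or reduced.
No new person acquires control, so the clause is not triggered.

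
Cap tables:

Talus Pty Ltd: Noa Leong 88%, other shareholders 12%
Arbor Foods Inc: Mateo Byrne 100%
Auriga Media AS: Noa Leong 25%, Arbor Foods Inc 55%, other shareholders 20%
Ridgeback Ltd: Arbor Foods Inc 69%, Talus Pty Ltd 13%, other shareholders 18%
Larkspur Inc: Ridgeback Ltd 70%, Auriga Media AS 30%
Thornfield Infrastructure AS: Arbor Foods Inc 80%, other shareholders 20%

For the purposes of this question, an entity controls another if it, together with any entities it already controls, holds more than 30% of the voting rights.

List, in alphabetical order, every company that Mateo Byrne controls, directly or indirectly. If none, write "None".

Arbor Foods Inc, Auriga Media AS, Larkspur Inc, Ridgeback Ltd, Thornfield Infrastructure AS

Mateo holds 100% of Arbor, so Mateo controls Arbor.
Arbor holds 55% of Auriga, so Mateo controls Auriga.
Arbor holds 69% of Ridgeback, so Mateo controls Ridgeback.
Ridgeback and Auriga together hold 70% + 30% = 100% of Larkspur, so Mateo controls Larkspur.
Arbor holds 80% of Thornfield, so Mateo controls Thornfield.
No other company's threshold is met.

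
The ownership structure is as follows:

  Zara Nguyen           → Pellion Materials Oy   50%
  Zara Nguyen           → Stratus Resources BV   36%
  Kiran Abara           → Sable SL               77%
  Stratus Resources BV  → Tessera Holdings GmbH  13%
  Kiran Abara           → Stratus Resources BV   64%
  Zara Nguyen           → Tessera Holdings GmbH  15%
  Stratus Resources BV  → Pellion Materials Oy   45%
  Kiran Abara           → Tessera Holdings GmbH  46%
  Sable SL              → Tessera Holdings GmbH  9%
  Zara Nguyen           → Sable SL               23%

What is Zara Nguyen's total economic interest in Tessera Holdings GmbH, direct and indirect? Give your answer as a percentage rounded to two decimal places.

Zara reaches Tessera along 3 paths.
Direct stake: 15% = 15%.
Via Stratus: 36% × 13% = 4.68%.
Via Sable: 23% × 9% = 2.07%.
Total: 15% + 4.68% + 2.07% = 21.75%.

21.75%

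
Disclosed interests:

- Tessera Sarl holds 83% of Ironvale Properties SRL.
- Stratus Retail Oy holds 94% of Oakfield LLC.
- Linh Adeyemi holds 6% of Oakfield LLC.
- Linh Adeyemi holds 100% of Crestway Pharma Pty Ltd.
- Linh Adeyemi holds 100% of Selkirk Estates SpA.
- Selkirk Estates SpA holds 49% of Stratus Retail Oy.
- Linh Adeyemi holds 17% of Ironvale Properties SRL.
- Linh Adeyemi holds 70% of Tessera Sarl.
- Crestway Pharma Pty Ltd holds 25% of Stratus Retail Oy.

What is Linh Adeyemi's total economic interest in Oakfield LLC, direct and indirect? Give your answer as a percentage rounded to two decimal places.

75.56%

Linh reaches Oakfield along 3 paths.
Direct stake: 6% = 6%.
Via Selkirk → Stratus: 100% × 49% × 94% = 46.06%.
Via Crestway → Stratus: 100% × 25% × 94% = 23.5%.
Total: 6% + 46.06% + 23.5% = 75.56%.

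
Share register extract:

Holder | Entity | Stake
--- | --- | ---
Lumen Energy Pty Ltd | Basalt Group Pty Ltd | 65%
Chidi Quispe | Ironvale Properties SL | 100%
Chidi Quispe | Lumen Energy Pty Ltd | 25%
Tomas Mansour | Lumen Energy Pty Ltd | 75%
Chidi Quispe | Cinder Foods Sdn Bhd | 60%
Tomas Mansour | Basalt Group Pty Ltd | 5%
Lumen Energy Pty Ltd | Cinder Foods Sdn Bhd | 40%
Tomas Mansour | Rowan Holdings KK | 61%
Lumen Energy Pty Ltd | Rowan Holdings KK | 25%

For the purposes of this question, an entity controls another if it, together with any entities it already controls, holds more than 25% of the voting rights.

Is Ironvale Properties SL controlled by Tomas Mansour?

Tomas holds 75% of Lumen, so Tomas controls Lumen.
Lumen and Tomas together hold 65% + 5% = 70% of Basalt, so Tomas controls Basalt.
Lumen and Tomas together hold 25% + 61% = 86% of Rowan, so Tomas controls Rowan.
Lumen holds 40% of Cinder, so Tomas controls Cinder.
Neither Tomas nor any entity Tomas controls holds any voting interest in Ironvale.
So Tomas does not control Ironvale.

No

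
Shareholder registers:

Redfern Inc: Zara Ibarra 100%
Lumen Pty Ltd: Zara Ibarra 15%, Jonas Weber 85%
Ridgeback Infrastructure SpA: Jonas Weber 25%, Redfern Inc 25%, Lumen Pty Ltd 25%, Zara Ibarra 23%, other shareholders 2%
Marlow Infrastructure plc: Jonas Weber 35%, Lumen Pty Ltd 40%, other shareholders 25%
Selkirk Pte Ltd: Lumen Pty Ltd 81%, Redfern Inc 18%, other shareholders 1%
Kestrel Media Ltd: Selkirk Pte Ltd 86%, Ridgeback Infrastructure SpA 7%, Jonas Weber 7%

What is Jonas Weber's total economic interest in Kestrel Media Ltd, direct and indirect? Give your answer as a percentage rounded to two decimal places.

Jonas reaches Kestrel along 4 paths.
Via Lumen → Selkirk: 85% × 81% × 86% = 59.211%.
Via Ridgeback: 25% × 7% = 1.75%.
Via Lumen → Ridgeback: 85% × 25% × 7% = 1.4875%.
Direct stake: 7% = 7%.
Total: 59.211% + 1.75% + 1.4875% + 7% = 69.4485%.
Rounded: 69.45%.

69.45%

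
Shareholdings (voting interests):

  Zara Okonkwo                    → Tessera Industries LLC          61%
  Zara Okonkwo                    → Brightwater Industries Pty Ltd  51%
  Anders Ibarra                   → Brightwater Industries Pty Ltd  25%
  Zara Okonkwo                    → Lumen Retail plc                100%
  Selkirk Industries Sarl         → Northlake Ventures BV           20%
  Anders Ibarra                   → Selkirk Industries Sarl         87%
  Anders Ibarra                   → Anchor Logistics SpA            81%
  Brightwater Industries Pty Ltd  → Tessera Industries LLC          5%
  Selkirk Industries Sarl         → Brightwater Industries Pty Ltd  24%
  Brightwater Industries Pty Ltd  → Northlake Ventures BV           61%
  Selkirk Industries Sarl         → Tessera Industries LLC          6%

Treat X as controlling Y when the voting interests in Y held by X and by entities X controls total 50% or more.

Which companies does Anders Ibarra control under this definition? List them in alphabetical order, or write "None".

Anchor Logistics SpA, Selkirk Industries Sarl

Anders holds 87% of Selkirk, so Anders controls Selkirk.
Anders holds 81% of Anchor, so Anders controls Anchor.
No other company's threshold is met.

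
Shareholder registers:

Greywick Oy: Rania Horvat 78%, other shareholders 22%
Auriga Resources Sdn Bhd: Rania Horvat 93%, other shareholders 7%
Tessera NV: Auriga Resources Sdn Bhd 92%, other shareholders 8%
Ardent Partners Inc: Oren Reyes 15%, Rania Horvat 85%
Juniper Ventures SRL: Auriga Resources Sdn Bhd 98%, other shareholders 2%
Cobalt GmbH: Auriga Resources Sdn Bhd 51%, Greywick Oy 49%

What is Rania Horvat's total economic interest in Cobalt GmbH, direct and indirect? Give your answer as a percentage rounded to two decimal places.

Rania reaches Cobalt along 2 paths.
Via Auriga: 93% × 51% = 47.43%.
Via Greywick: 78% × 49% = 38.22%.
Total: 47.43% + 38.22% = 85.65%.

85.65%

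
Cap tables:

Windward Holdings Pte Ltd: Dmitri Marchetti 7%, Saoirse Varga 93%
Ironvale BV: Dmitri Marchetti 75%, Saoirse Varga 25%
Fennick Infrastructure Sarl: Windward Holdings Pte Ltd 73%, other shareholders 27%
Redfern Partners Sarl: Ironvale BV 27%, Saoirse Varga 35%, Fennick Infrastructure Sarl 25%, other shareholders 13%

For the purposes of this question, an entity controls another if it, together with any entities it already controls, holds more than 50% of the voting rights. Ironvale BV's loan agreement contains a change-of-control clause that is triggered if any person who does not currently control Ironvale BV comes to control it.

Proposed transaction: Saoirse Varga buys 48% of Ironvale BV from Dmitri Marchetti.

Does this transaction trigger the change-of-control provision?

Yes

The purchase adds only to Saoirse's holdings (Dmitri's stake shrinks), so Saoirse is the only person who could newly come to control Ironvale.
Saoirse holds 93% of Windward, so Saoirse controls Windward.
Windward holds 73% of Fennick, so Saoirse controls Fennick.
Saoirse and Fennick together hold 35% + 25% = 60% of Redfern, so Saoirse controls Redfern.
In Ironvale, Saoirse's side holds only 25%, not > 50%.
So before the transaction, Saoirse does not control Ironvale.
After the purchase, Saoirse's direct stake in Ironvale rises to 25% + 48% = 73%, and Dmitri's stake falls to 27%.
Saoirse holds 73% of Ironvale, so Saoirse controls Ironvale.
Saoirse did not control Ironvale before and does after, so the clause is triggered.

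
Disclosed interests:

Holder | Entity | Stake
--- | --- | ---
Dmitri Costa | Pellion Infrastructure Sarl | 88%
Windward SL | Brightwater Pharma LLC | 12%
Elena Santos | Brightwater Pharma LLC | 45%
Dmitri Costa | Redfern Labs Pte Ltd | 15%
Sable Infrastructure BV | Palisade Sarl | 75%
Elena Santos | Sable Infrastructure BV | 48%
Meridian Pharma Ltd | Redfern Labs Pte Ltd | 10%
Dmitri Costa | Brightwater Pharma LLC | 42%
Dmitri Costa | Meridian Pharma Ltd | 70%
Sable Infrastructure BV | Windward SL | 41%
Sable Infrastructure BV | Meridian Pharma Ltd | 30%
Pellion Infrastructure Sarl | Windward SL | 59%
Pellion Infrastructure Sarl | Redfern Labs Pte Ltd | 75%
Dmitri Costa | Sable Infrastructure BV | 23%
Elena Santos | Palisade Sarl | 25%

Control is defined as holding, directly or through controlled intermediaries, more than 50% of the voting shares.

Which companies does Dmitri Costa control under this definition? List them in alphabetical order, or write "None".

Dmitri holds 88% of Pellion, so Dmitri controls Pellion.
Dmitri holds 70% of Meridian, so Dmitri controls Meridian.
Pellion holds 59% of Windward, so Dmitri controls Windward.
Pellion and Meridian and Dmitri together hold 75% + 10% + 15% = 100% of Redfern, so Dmitri controls Redfern.
Dmitri and Windward together hold 42% + 12% = 54% of Brightwater, so Dmitri controls Brightwater.
No other company's threshold is met.

Brightwater Pharma LLC, Meridian Pharma Ltd, Pellion Infrastructure Sarl, Redfern Labs Pte Ltd, Windward SL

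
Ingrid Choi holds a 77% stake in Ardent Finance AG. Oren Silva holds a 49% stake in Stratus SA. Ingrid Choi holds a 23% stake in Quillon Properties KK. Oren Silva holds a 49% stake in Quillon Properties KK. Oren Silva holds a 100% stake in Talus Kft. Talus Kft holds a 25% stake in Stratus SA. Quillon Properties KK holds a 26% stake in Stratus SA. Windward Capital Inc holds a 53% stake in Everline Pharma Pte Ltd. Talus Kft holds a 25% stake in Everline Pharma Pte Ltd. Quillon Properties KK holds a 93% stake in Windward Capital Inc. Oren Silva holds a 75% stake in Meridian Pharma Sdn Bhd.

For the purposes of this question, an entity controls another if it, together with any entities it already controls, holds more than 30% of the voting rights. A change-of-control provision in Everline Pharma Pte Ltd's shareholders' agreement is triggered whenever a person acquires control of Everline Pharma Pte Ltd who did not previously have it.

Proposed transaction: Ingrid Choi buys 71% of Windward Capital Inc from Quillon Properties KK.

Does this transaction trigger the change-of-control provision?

The purchase adds only to Ingrid's holdings (Quillon's stake shrinks), so Ingrid is the only person who could newly come to control Everline.
Ingrid holds 77% of Ardent, so Ingrid controls Ardent.
Neither Ingrid nor any entity Ingrid controls holds any voting interest in Everline.
So before the transaction, Ingrid does not control Everline.
After the purchase, Ingrid holds 71% of Windward directly, and Quillon's stake falls to 22%.
Ingrid holds 71% of Windward, so Ingrid controls Windward.
Windward holds 53% of Everline, so Ingrid controls Everline.
Ingrid did not control Everline before and does after, so the clause is triggered.

Yes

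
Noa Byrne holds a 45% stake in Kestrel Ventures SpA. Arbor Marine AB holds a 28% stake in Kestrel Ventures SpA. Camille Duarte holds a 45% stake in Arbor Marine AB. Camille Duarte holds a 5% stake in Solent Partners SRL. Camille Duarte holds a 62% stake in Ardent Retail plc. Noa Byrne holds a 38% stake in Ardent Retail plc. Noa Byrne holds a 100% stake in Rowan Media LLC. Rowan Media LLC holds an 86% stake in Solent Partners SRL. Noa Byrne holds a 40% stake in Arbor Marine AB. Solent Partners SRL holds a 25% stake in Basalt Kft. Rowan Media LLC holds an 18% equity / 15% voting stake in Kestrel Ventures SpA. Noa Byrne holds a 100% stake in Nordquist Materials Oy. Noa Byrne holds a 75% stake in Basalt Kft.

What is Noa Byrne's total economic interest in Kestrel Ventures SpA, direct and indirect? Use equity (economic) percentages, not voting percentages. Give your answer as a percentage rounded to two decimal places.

Noa reaches Kestrel along 3 paths.
Direct stake: 45% = 45%.
Via Arbor: 40% × 28% = 11.2%.
Via Rowan: 100% × 18% = 18%.
Total: 45% + 11.2% + 18% = 74.2%.
Rounded: 74.20%.

74.20%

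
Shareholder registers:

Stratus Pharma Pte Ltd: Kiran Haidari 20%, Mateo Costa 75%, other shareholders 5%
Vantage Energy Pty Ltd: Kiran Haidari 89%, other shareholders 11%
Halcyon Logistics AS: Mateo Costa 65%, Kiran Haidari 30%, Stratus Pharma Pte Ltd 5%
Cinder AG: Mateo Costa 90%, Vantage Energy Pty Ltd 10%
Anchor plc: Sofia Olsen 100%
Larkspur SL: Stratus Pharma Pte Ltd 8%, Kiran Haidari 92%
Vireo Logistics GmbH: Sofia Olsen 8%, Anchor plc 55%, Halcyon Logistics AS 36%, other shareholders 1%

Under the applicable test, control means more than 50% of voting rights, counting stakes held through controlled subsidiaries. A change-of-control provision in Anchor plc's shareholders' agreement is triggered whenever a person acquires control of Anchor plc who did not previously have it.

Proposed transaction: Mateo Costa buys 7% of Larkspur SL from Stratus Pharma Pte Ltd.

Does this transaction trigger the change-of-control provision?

The purchase adds only to Mateo's holdings (Stratus's stake shrinks), so Mateo is the only person who could newly come to control Anchor.
Mateo holds 75% of Stratus, so Mateo controls Stratus.
Mateo and Stratus together hold 65% + 5% = 70% of Halcyon, so Mateo controls Halcyon.
Mateo holds 90% of Cinder, so Mateo controls Cinder.
Neither Mateo nor any entity Mateo controls holds any voting interest in Anchor.
So before the transaction, Mateo does not control Anchor.
After the purchase, Mateo holds 7% of Larkspur directly, and Stratus's stake falls to 1%.
Mateo's side now holds 1% + 7% = 8% of Larkspur, not > 50%, so Mateo still does not control Larkspur.
After the transaction, neither Mateo nor any entity Mateo controls holds a voting interest in Anchor, so Mateo still does not control it.
No new person acquires control, so the clause is not triggered.

No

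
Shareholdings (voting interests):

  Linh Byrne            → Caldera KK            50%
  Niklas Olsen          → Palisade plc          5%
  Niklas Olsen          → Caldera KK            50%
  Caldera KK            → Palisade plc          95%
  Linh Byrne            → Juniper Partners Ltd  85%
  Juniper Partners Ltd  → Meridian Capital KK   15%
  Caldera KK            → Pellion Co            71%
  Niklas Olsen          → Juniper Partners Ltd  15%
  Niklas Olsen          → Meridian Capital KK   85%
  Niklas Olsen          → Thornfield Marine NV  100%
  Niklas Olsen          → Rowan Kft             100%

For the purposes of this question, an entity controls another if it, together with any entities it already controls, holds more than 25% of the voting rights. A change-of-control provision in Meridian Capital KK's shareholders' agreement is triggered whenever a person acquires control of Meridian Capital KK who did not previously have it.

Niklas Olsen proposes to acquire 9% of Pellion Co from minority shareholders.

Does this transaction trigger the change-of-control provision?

The purchase changes only Niklas's holdings, so Niklas is the only person who could newly come to control Meridian.
Niklas holds 85% of Meridian, so Niklas controls Meridian.
So Niklas already controls Meridian before the transaction.
After the purchase, Niklas holds 9% of Pellion directly.
Niklas controlled Meridian already, so this is not a new person acquiring control; every other person's position is unchanged or reduced.
No new person acquires control, so the clause is not triggered.

No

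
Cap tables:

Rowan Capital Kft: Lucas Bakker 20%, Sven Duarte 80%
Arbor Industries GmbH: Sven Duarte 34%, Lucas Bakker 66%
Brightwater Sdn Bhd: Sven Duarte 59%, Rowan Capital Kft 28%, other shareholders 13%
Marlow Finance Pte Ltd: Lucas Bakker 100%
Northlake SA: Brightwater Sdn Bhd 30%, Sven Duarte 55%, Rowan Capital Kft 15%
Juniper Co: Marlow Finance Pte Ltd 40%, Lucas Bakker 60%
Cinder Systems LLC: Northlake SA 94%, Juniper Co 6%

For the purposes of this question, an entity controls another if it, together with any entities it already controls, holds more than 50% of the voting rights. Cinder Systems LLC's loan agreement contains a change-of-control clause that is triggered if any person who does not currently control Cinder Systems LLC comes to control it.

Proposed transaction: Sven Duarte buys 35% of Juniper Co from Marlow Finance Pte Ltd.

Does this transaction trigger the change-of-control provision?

No

The purchase adds only to Sven's holdings (Marlow's stake shrinks), so Sven is the only person who could newly come to control Cinder.
Sven holds 80% of Rowan, so Sven controls Rowan.
Sven and Rowan together hold 59% + 28% = 87% of Brightwater, so Sven controls Brightwater.
Brightwater and Sven and Rowan together hold 30% + 55% + 15% = 100% of Northlake, so Sven controls Northlake.
Northlake holds 94% of Cinder, so Sven controls Cinder.
So Sven already controls Cinder before the transaction.
After the purchase, Sven holds 35% of Juniper directly, and Marlow's stake falls to 5%.
Sven controlled Cinder already, so this is not a new person acquiring control; every other person's position is unchanged or reduced.
No new person acquires control, so the clause is not triggered.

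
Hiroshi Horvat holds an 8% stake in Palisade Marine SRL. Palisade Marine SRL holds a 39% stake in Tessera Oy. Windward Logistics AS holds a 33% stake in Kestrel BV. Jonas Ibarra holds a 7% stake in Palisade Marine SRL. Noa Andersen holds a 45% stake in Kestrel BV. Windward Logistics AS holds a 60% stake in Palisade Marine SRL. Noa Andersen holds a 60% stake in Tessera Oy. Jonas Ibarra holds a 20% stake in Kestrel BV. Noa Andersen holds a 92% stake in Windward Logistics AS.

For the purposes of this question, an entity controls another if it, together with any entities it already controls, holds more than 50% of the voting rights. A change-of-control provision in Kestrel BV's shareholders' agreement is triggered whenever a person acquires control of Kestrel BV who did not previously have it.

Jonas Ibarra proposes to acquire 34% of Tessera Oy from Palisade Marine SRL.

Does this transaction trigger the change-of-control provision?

No

The purchase adds only to Jonas's holdings (Palisade's stake shrinks), so Jonas is the only person who could newly come to control Kestrel.
Jonas's largest direct stake is 20% in Kestrel, which does not meet the threshold, so Jonas controls no company.
In Kestrel, Jonas's side holds only 20%, not > 50%.
So before the transaction, Jonas does not control Kestrel.
After the purchase, Jonas holds 34% of Tessera directly, and Palisade's stake falls to 5%.
Jonas's side now holds 34% of Tessera, not > 50%, so Jonas still does not control Tessera.
After the transaction, Jonas's side holds 20% of Kestrel, not > 50%, so Jonas still does not control Kestrel.
No new person acquires control, so the clause is not triggered.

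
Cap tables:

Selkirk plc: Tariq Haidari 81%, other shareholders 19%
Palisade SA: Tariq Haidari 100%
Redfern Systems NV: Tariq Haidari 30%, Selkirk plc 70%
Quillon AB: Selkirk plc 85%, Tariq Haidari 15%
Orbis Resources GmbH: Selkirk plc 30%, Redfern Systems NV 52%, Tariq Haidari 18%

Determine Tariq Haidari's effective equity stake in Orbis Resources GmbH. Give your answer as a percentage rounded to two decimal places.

87.38%

Tariq reaches Orbis along 4 paths.
Via Selkirk: 81% × 30% = 24.3%.
Via Redfern: 30% × 52% = 15.6%.
Via Selkirk → Redfern: 81% × 70% × 52% = 29.484%.
Direct stake: 18% = 18%.
Total: 24.3% + 15.6% + 29.484% + 18% = 87.384%.
Rounded: 87.38%.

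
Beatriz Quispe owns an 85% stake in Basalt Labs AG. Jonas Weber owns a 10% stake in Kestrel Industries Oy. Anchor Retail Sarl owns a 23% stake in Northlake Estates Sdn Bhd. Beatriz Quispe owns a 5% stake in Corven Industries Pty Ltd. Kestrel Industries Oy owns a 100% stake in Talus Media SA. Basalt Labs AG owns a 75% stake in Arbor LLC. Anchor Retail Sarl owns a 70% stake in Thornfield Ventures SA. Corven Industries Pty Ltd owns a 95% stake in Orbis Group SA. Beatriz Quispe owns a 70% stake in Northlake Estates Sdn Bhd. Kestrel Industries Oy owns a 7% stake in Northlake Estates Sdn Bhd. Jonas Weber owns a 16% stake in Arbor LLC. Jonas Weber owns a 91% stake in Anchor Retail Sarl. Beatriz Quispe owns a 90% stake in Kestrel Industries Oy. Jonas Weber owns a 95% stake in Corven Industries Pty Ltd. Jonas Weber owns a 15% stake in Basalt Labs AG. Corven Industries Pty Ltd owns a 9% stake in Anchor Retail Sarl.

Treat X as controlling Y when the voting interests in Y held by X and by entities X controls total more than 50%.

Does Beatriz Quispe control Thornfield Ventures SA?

No

Beatriz holds 90% of Kestrel, so Beatriz controls Kestrel.
Beatriz holds 85% of Basalt, so Beatriz controls Basalt.
Basalt holds 75% of Arbor, so Beatriz controls Arbor.
Kestrel holds 100% of Talus, so Beatriz controls Talus.
Beatriz and Kestrel together hold 70% + 7% = 77% of Northlake, so Beatriz controls Northlake.
Neither Beatriz nor any entity Beatriz controls holds any voting interest in Thornfield.
So Beatriz does not control Thornfield.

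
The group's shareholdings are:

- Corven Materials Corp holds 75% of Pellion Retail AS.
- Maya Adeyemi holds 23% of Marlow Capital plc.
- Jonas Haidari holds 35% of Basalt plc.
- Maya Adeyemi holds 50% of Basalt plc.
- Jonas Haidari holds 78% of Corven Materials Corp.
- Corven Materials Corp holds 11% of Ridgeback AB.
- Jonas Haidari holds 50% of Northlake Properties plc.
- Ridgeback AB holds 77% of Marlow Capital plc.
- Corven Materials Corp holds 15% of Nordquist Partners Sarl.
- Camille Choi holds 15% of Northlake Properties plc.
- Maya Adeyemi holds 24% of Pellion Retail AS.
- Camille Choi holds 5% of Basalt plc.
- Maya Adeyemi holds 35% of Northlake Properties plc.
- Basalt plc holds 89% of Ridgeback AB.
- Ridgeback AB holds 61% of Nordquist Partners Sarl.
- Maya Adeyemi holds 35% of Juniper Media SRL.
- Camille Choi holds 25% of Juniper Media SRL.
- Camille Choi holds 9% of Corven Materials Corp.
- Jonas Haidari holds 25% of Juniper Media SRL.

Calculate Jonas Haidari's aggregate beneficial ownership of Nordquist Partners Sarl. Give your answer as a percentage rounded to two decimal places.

35.94%

Jonas reaches Nordquist along 3 paths.
Via Basalt → Ridgeback: 35% × 89% × 61% = 19.0015%.
Via Corven → Ridgeback: 78% × 11% × 61% = 5.2338%.
Via Corven: 78% × 15% = 11.7%.
Total: 19.0015% + 5.2338% + 11.7% = 35.9353%.
Rounded: 35.94%.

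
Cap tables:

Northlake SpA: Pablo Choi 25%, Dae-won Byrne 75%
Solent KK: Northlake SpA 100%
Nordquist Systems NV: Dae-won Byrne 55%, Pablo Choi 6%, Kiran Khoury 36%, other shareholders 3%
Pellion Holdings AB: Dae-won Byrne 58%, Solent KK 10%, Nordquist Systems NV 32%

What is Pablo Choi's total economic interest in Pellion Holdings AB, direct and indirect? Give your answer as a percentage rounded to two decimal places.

Pablo reaches Pellion along 2 paths.
Via Northlake → Solent: 25% × 100% × 10% = 2.5%.
Via Nordquist: 6% × 32% = 1.92%.
Total: 2.5% + 1.92% = 4.42%.

4.42%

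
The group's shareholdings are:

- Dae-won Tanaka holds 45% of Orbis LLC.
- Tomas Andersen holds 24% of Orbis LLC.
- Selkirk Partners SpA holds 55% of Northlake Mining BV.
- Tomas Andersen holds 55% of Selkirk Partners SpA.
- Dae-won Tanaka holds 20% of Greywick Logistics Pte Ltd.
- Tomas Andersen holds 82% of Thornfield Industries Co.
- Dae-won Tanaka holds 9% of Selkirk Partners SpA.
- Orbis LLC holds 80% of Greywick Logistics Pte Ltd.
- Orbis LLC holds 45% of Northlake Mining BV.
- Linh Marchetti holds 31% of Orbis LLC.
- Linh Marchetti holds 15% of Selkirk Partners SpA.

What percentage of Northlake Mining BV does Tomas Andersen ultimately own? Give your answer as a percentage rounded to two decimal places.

41.05%

Tomas reaches Northlake along 2 paths.
Via Orbis: 24% × 45% = 10.8%.
Via Selkirk: 55% × 55% = 30.25%.
Total: 10.8% + 30.25% = 41.05%.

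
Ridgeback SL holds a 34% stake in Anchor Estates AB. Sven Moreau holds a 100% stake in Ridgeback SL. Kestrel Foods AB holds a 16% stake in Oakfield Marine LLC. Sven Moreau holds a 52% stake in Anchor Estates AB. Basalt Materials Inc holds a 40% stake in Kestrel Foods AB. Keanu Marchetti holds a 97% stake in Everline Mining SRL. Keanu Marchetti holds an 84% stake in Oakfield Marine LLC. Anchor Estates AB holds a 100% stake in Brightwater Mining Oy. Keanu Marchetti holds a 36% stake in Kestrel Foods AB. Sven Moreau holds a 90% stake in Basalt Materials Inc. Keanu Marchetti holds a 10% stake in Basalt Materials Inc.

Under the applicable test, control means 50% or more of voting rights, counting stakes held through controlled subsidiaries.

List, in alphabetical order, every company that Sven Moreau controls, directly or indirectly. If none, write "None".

Sven holds 90% of Basalt, so Sven controls Basalt.
Sven holds 100% of Ridgeback, so Sven controls Ridgeback.
Sven and Ridgeback together hold 52% + 34% = 86% of Anchor, so Sven controls Anchor.
Anchor holds 100% of Brightwater, so Sven controls Brightwater.
No other company's threshold is met.

Anchor Estates AB, Basalt Materials Inc, Brightwater Mining Oy, Ridgeback SL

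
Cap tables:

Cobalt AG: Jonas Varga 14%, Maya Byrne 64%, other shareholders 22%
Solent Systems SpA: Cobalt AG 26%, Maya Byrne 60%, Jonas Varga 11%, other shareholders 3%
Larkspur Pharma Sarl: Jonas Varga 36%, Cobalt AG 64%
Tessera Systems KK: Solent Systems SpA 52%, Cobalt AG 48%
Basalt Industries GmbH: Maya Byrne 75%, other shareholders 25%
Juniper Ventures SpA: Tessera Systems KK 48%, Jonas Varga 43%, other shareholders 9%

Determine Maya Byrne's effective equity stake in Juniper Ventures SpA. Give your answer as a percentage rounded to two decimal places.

33.87%

Maya reaches Juniper along 3 paths.
Via Cobalt → Solent → Tessera: 64% × 26% × 52% × 48% = 4.153344%.
Via Solent → Tessera: 60% × 52% × 48% = 14.976%.
Via Cobalt → Tessera: 64% × 48% × 48% = 14.7456%.
Total: 4.153344% + 14.976% + 14.7456% = 33.874944%.
Rounded: 33.87%.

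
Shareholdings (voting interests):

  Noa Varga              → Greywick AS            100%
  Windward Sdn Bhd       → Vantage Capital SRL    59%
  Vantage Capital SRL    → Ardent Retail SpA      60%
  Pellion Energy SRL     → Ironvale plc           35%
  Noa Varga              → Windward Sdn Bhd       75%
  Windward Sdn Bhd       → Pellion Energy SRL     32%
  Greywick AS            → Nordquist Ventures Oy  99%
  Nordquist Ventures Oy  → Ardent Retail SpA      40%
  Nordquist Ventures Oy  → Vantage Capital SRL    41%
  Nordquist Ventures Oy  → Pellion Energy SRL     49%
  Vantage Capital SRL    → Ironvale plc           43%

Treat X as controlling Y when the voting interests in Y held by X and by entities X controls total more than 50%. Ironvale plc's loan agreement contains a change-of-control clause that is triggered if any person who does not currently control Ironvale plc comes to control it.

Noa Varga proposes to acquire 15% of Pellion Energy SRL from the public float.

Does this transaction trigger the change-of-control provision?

The purchase changes only Noa's holdings, so Noa is the only person who could newly come to control Ironvale.
Noa holds 75% of Windward, so Noa controls Windward.
Noa holds 100% of Greywick, so Noa controls Greywick.
Greywick holds 99% of Nordquist, so Noa controls Nordquist.
Nordquist and Windward together hold 41% + 59% = 100% of Vantage, so Noa controls Vantage.
Windward and Nordquist together hold 32% + 49% = 81% of Pellion, so Noa controls Pellion.
Pellion and Vantage together hold 35% + 43% = 78% of Ironvale, so Noa controls Ironvale.
So Noa already controls Ironvale before the transaction.
After the purchase, Noa holds 15% of Pellion directly.
Noa controlled Ironvale already, so this is not a new person acquiring control; every other person's position is unchanged or reduced.
No new person acquires control, so the clause is not triggered.

No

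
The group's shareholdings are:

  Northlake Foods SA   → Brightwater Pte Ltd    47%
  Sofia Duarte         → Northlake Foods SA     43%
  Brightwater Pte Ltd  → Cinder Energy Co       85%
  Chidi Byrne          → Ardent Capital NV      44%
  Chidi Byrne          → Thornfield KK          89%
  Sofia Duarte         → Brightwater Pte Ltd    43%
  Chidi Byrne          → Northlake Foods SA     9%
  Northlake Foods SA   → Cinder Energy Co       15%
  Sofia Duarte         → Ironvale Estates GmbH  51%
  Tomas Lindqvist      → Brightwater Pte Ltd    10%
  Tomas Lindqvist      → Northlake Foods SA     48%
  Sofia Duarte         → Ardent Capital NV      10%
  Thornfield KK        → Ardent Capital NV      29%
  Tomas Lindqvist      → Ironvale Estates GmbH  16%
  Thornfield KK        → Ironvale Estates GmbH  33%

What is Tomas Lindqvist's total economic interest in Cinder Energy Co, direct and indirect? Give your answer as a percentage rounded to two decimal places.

Tomas reaches Cinder along 3 paths.
Via Brightwater: 10% × 85% = 8.5%.
Via Northlake → Brightwater: 48% × 47% × 85% = 19.176%.
Via Northlake: 48% × 15% = 7.2%.
Total: 8.5% + 19.176% + 7.2% = 34.876%.
Rounded: 34.88%.

34.88%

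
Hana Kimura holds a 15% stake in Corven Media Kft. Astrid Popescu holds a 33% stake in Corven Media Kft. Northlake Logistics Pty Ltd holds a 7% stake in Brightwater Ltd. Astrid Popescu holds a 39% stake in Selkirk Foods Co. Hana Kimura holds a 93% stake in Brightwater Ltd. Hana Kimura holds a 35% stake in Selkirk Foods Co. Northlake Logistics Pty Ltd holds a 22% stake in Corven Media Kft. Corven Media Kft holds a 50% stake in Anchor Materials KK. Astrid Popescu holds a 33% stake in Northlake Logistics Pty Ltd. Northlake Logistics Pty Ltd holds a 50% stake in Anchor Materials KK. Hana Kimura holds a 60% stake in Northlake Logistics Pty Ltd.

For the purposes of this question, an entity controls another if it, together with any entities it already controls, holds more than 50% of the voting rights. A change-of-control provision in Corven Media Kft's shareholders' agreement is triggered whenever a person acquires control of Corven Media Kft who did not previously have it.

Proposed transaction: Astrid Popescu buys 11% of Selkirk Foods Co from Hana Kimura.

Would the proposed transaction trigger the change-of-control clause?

The purchase adds only to Astrid's holdings (Hana's stake shrinks), so Astrid is the only person who could newly come to control Corven.
Astrid's largest direct stake is 39% in Selkirk, which does not meet the threshold, so Astrid controls no company.
In Corven, Astrid's side holds only 33%, not > 50%.
So before the transaction, Astrid does not control Corven.
After the purchase, Astrid's direct stake in Selkirk rises to 39% + 11% = 50%, and Hana's stake falls to 24%.
Astrid's side now holds 50% of Selkirk, not > 50%, so Astrid still does not control Selkirk.
After the transaction, Astrid's side holds 33% of Corven, not > 50%, so Astrid still does not control Corven.
No new person acquires control, so the clause is not triggered.

No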